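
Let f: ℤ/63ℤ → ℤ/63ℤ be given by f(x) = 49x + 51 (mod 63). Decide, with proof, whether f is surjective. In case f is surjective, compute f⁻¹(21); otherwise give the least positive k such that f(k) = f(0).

Since gcd(49, 63) = 7, we have 49x ≡ 0 (mod 7) for all x, so f(x) ≡ 2 (mod 7).
But 0 ≢ 2 (mod 7), so 0 ∈ ℤ/63ℤ has no preimage. Hence f is not surjective.
Since f is not surjective, we find the least positive k with f(k) = f(0): this means 49k ≡ 0 (mod 63), i.e. 63 ∣ 49k. Since gcd(49, 63) = 7, dividing through by 7 this holds exactly when 9 ∣ 7k, and as gcd(7, 9) = 1, exactly when 9 ∣ k.
The smallest positive such k is 9.

9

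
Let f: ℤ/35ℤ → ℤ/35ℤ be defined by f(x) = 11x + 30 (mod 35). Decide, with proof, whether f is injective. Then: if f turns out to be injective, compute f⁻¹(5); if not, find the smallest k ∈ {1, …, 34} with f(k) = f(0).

Recall: f is injective if f(s) = f(t) implies s = t.
Suppose f(s) = f(t) in ℤ/35ℤ. Then 11s + 30 ≡ 11t + 30 (mod 35), so 11(s − t) ≡ 0 (mod 35).
Since gcd(11, 35) = 1, 11 is invertible modulo 35, hence s − t ≡ 0 (mod 35), i.e. s = t.
Hence f is injective.
We now compute 11⁻¹ mod 35 explicitly. Euclid's algorithm: 35 = 3·11 + 2, 11 = 5·2 + 1; back-substituting gives 1 = 16·11 − 5·35, so 11⁻¹ ≡ 16 (mod 35).
Since f is injective, we compute f⁻¹(5): solve 11x + 30 ≡ 5 (mod 35), i.e. 11x ≡ 10 (mod 35).
Multiplying by 11⁻¹ = 16 gives x ≡ 16·10 = 160 = 4·35 + 20 ≡ 20 (mod 35).
Check: f(20) = 11·20 + 30 = 250 = 7·35 + 5 ≡ 5 (mod 35).

20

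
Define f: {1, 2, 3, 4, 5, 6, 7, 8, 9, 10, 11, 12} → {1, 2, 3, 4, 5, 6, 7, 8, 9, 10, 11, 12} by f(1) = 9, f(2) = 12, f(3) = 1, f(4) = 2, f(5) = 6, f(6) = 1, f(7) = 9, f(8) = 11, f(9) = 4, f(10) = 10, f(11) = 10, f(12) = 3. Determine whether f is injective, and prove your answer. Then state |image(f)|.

9

f(3) = 1 = f(6) with 3 ≠ 6, so f is not injective.
The image of f is {1, 2, 3, 4, 6, 9, 10, 11, 12}, which has 9 elements.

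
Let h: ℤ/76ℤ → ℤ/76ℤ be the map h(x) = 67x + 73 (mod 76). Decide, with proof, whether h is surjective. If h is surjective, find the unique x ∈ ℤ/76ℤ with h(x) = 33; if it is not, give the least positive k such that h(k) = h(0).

72

Since gcd(67, 76) = 1, 67 is invertible modulo 76. Euclid's algorithm: 76 = 1·67 + 9, 67 = 7·9 + 4, 9 = 2·4 + 1; back-substituting gives 1 = 59·67 − 52·76, so 67⁻¹ ≡ 59 (mod 76).
For any y ∈ ℤ/76ℤ, x = 59(y − 73) mod 76 satisfies h(x) = 67·59(y − 73) + 73 ≡ y (since 67·59 ≡ 1 mod 76). So every y has a preimage.
Thus h is surjective.
Since h is surjective, we compute h⁻¹(33): solve 67x + 73 ≡ 33 (mod 76), i.e. 67x ≡ 36 (mod 76).
Multiplying by 67⁻¹ = 59 gives x ≡ 59·36 = 2124 = 27·76 + 72 ≡ 72 (mod 76).
Check: h(72) = 67·72 + 73 = 4897 = 64·76 + 33 ≡ 33 (mod 76).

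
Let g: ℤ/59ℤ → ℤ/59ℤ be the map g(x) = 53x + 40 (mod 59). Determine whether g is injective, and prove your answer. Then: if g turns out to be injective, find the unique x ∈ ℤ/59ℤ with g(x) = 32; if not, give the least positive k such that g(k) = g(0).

21

If g(s) = g(t), then 53s ≡ 53t (mod 59). Because gcd(53, 59) = 1, we may cancel 53 to get s ≡ t (mod 59).
Therefore g is injective.
We now compute 53⁻¹ mod 59 explicitly. Euclid's algorithm: 59 = 1·53 + 6, 53 = 8·6 + 5, 6 = 1·5 + 1; back-substituting gives 1 = 49·53 − 44·59, so 53⁻¹ ≡ 49 (mod 59).
Since g is injective, we find g⁻¹(32): we need 53x ≡ 32 − 40 ≡ 51 (mod 59). Using 53⁻¹ = 49: x ≡ 49·51 = 2499 = 42·59 + 21, so x = 21.
Check: g(21) = 53·21 + 40 = 1153 = 19·59 + 32 ≡ 32 (mod 59).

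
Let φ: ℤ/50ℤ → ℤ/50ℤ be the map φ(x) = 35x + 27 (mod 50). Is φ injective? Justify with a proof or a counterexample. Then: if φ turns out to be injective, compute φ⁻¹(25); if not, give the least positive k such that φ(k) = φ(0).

We have gcd(35, 50) = 5 > 1. Taking s = 0 and t = 10: φ(0) = 27 and φ(10) = 35·10 + 27 = 377 ≡ 27 (mod 50).
So φ(0) = φ(10) while 0 ≠ 10, therefore φ is not injective.
Since φ is not injective, we find the least positive k with φ(k) = φ(0): this means 35k ≡ 0 (mod 50), i.e. 50 ∣ 35k. Since gcd(35, 50) = 5, dividing through by 5 this holds exactly when 10 ∣ 7k, and as gcd(7, 10) = 1, exactly when 10 ∣ k.
The smallest positive such k is 10.

10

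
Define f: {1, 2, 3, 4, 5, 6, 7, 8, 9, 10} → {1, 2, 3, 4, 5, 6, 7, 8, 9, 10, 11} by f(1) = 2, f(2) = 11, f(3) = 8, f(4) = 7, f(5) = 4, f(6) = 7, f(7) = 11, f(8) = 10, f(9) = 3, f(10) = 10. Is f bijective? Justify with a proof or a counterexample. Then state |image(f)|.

7

f(4) = 7 = f(6) with 4 ≠ 6, so f is not injective, hence not bijective.
The image of f is {2, 3, 4, 7, 8, 10, 11}, which has 7 elements.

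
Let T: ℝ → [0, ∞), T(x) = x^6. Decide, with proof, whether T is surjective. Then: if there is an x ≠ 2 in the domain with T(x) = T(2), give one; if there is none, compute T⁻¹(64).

For any y ∈ [0, ∞), x = y^{1/6} ∈ ℝ satisfies x^6 = y, so T is surjective.
For the follow-up, such an x exists: taking x = −2 ∈ ℝ gives T(−2) = 64 = T(2) with −2 ≠ 2.

-2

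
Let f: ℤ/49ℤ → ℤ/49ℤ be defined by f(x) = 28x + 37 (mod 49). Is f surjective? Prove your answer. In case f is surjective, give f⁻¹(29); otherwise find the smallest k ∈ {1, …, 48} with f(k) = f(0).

7

Since gcd(28, 49) = 7, we have 28x ≡ 0 (mod 7) for all x, so f(x) ≡ 2 (mod 7).
But 0 ≢ 2 (mod 7), so 0 ∈ ℤ/49ℤ has no preimage. So f is not surjective.
Since f is not surjective, we find the least positive k with f(k) = f(0): this means 28k ≡ 0 (mod 49), i.e. 49 ∣ 28k. Since gcd(28, 49) = 7, dividing through by 7 this holds exactly when 7 ∣ 4k, and as gcd(4, 7) = 1, exactly when 7 ∣ k.
The smallest positive such k is 7.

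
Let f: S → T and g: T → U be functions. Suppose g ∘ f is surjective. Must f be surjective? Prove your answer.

not surjective

No. Take S = {0, 1, 2}, T = {0, 1, 2, 3}, U = {0}, f(a) = 0 for every a ∈ S, and g(b) = 0 for every b ∈ T.
Then g ∘ f is surjective onto {0}, but 3 ∈ T has no preimage under f, so f is not surjective.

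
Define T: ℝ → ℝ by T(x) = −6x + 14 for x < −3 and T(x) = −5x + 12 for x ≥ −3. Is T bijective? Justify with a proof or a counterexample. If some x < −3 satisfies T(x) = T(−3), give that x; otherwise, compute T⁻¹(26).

-14/5

Both pieces are strictly decreasing (slopes −6 and −5), so each is injective on its own interval.
The left piece maps (−∞, −3) onto (32, ∞); the right piece maps [−3, ∞) onto (−∞, 27].
The images leave a gap (32 has no preimage), so T is not surjective, hence not bijective.
Because the two images are disjoint, no x < −3 has T(x) = T(−3), so we compute T⁻¹(26): 26 lies in (−∞, 27], so solve −5x + 12 = 26: x = (26 − 12)/(−5) = −14/5.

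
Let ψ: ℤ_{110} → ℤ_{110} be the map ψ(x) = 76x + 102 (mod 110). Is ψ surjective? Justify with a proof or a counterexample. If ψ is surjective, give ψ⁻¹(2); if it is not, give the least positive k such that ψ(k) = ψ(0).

Recall: ψ is surjective if every y in the codomain equals ψ(x) for some x in the domain.
Since gcd(76, 110) = 2, we have 76x ≡ 0 (mod 2) for all x, so ψ(x) ≡ 0 (mod 2).
But 1 ≢ 0 (mod 2), so 1 ∈ ℤ_{110} has no preimage. Thus ψ is not surjective.
Since ψ is not surjective, we find the least positive k with ψ(k) = ψ(0): this means 76k ≡ 0 (mod 110), i.e. 110 ∣ 76k. Since gcd(76, 110) = 2, dividing through by 2 this holds exactly when 55 ∣ 38k, and as gcd(38, 55) = 1, exactly when 55 ∣ k.
The smallest positive such k is 55.

55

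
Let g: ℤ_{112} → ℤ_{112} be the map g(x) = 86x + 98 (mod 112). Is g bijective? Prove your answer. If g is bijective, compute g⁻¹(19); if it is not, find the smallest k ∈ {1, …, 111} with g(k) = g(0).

56

Recall: g is injective if g(s) = g(t) implies s = t.
We have gcd(86, 112) = 2 > 1. Taking s = 0 and t = 56: g(0) = 98 and g(56) = 86·56 + 98 = 4914 ≡ 98 (mod 112).
So g(0) = g(56) while 0 ≠ 56, so g is not injective, hence not bijective.
Since g is not bijective, we find the least positive k with g(k) = g(0): this means 86k ≡ 0 (mod 112), i.e. 112 ∣ 86k. Since gcd(86, 112) = 2, dividing through by 2 this holds exactly when 56 ∣ 43k, and as gcd(43, 56) = 1, exactly when 56 ∣ k.
The smallest positive such k is 56.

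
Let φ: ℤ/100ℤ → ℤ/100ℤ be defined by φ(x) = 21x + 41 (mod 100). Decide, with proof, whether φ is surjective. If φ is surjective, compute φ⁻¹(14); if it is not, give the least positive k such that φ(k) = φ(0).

Since gcd(21, 100) = 1, 21 is invertible modulo 100. Euclid's algorithm: 100 = 4·21 + 16, 21 = 1·16 + 5, 16 = 3·5 + 1; back-substituting gives 1 = 81·21 − 17·100, so 21⁻¹ ≡ 81 (mod 100).
For any y ∈ ℤ/100ℤ, x = 81(y − 41) mod 100 satisfies φ(x) = 21·81(y − 41) + 41 ≡ y (since 21·81 ≡ 1 mod 100). So every y has a preimage.
Thus φ is surjective.
Since φ is surjective, we compute φ⁻¹(14): solve 21x + 41 ≡ 14 (mod 100), i.e. 21x ≡ 73 (mod 100).
Multiplying by 21⁻¹ = 81 gives x ≡ 81·73 = 5913 = 59·100 + 13 ≡ 13 (mod 100).
Check: φ(13) = 21·13 + 41 = 314 = 3·100 + 14 ≡ 14 (mod 100).

13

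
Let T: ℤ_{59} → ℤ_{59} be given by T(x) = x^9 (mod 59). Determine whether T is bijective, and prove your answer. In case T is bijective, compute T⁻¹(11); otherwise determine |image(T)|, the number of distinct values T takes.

Since 59 is prime, the nonzero elements of ℤ_{59} form a cyclic group of order 58.
As gcd(9, 58) = 1, raising to the 9th power is a bijection on this group: if u^9 ≡ v^9 then (uv^{−1})^9 = 1, and the only element of order dividing gcd(9, 58) = 1 is 1, so u = v.
With T(0) = 0 this makes T injective on all of ℤ_{59}, hence bijective (finite equal-size domain and codomain). In particular T is bijective.
Since T is bijective, we find the preimage of 11. The inverse of x ↦ x^9 on (ℤ_{59})^× is x ↦ x^13, because 9·13 = 117 = 2·58 + 1 ≡ 1 (mod 58) and x^{58} = 1 for x ≠ 0 (Fermat). So T⁻¹(11) = 11^13 mod 59.
Repeated squaring mod 59: 11^1 ≡ 11, 11^2 ≡ 11² = 121 ≡ 3, 11^4 ≡ 3² = 9, 11^8 ≡ 9² = 81 ≡ 22. Since 13 = 8 + 4 + 1, 11^13 ≡ 22·9·11: 22·9 = 198 ≡ 21, then 21·11 = 231 ≡ 54. So 11^13 ≡ 54 (mod 59).
Hence T⁻¹(11) = 54.

54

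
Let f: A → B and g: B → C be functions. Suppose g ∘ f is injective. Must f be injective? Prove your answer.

injective

Suppose f(a) = f(b). Applying g: (g ∘ f)(a) = (g ∘ f)(b). Since g ∘ f is injective, a = b. Therefore f is injective.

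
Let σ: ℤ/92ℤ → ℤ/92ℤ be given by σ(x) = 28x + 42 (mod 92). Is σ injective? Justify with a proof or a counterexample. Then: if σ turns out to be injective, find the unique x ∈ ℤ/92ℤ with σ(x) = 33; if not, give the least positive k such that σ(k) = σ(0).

We have gcd(28, 92) = 4 > 1. Taking s = 0 and t = 23: σ(0) = 42 and σ(23) = 28·23 + 42 = 686 ≡ 42 (mod 92).
So σ(0) = σ(23) while 0 ≠ 23, so σ is not injective.
Since σ is not injective, we find the least positive k with σ(k) = σ(0): this means 28k ≡ 0 (mod 92), i.e. 92 ∣ 28k. Since gcd(28, 92) = 4, dividing through by 4 this holds exactly when 23 ∣ 7k, and as gcd(7, 23) = 1, exactly when 23 ∣ k.
The smallest positive such k is 23.

23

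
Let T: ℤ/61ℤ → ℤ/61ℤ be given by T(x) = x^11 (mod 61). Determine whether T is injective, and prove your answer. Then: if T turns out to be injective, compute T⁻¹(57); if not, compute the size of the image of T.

56

Since 61 is prime, the nonzero elements of ℤ/61ℤ form a cyclic group of order 60.
As gcd(11, 60) = 1, raising to the 11th power is a bijection on this group: if a^11 ≡ b^11 then (ab^{−1})^11 = 1, and the only element of order dividing gcd(11, 60) = 1 is 1, so a = b.
With T(0) = 0 this makes T injective on all of ℤ/61ℤ, hence bijective (finite equal-size domain and codomain). In particular T is injective.
Since T is injective, we find the preimage of 57. The inverse of x ↦ x^11 on (ℤ/61ℤ)^× is x ↦ x^11, because 11·11 = 121 = 2·60 + 1 ≡ 1 (mod 60) and x^{60} = 1 for x ≠ 0 (Fermat). So T⁻¹(57) = 57^11 mod 61.
Repeated squaring mod 61: 57^1 ≡ 57, 57^2 ≡ 57² = 3249 ≡ 16, 57^4 ≡ 16² = 256 ≡ 12, 57^8 ≡ 12² = 144 ≡ 22. Since 11 = 8 + 2 + 1, 57^11 ≡ 22·16·57: 22·16 = 352 ≡ 47, then 47·57 = 2679 ≡ 56. So 57^11 ≡ 56 (mod 61).
Hence T⁻¹(57) = 56.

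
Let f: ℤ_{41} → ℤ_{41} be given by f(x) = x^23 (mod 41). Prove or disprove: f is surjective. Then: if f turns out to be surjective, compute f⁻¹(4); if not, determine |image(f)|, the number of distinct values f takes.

Since 41 is prime, the nonzero elements of ℤ_{41} form a cyclic group of order 40.
As gcd(23, 40) = 1, raising to the 23rd power is a bijection on this group: if u^23 ≡ v^23 then (uv^{−1})^23 = 1, and the only element of order dividing gcd(23, 40) = 1 is 1, so u = v.
With f(0) = 0 this makes f injective on all of ℤ_{41}, hence bijective (finite equal-size domain and codomain). In particular f is surjective.
Since f is surjective, we find the preimage of 4. The inverse of x ↦ x^23 on (ℤ_{41})^× is x ↦ x^7, because 23·7 = 161 = 4·40 + 1 ≡ 1 (mod 40) and x^{40} = 1 for x ≠ 0 (Fermat). So f⁻¹(4) = 4^7 mod 41.
Repeated squaring mod 41: 4^1 ≡ 4, 4^2 ≡ 4² = 16, 4^4 ≡ 16² = 256 ≡ 10. Since 7 = 4 + 2 + 1, 4^7 ≡ 10·16·4: 10·16 = 160 ≡ 37, then 37·4 = 148 ≡ 25. So 4^7 ≡ 25 (mod 41).
Hence f⁻¹(4) = 25.

25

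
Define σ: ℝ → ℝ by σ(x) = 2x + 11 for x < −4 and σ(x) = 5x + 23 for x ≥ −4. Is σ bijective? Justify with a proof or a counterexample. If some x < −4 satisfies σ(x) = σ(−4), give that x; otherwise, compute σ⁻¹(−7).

-9

Both pieces are strictly increasing (slopes 2 and 5), so each is injective on its own interval.
The left piece maps (−∞, −4) onto (−∞, 3); the right piece maps [−4, ∞) onto [3, ∞).
Since 3 = 3, the images partition ℝ: σ is injective and surjective, hence bijective.
Because the two images are disjoint, no x < −4 has σ(x) = σ(−4), so we compute σ⁻¹(−7): −7 lies in (−∞, 3), so solve 2x + 11 = −7: x = (−7 − 11)/2 = −9.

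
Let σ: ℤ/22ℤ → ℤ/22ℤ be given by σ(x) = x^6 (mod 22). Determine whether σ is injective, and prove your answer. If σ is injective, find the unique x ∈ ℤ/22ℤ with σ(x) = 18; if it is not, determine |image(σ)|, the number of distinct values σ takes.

σ(10): Repeated squaring mod 22: 10^1 ≡ 10, 10^2 ≡ 10² = 100 ≡ 12, 10^4 ≡ 12² = 144 ≡ 12. Since 6 = 4 + 2, 10^6 ≡ 12·12: 12·12 = 144 ≡ 12. So 10^6 ≡ 12 (mod 22).
σ(12): Repeated squaring mod 22: 12^1 ≡ 12, 12^2 ≡ 12² = 144 ≡ 12, 12^4 ≡ 12² = 144 ≡ 12. Since 6 = 4 + 2, 12^6 ≡ 12·12: 12·12 = 144 ≡ 12. So 12^6 ≡ 12 (mod 22).
So σ(10) = σ(12) = 12 while 10 ≠ 12, hence σ is not injective.
Since σ is not injective, we determine |image(σ)|. Computing x^6 mod 22 for each x (by repeated squaring, reducing mod 22 at every step), the values σ(0), σ(1), …, σ(21) are: 0, 1, 20, 3, 4, 5, 16, 15, 14, 9, 12, 11, 12, 9, 14, 15, 16, 5, 4, 3, 20, 1.
The distinct values are {0, 1, 3, 4, 5, 9, 11, 12, 14, 15, 16, 20}; there are 12 of them.

12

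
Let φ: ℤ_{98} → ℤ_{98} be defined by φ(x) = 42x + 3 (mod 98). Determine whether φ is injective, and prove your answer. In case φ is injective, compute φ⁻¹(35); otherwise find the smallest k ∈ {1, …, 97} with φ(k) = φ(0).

We have gcd(42, 98) = 14 > 1. Taking x_1 = 0 and x_2 = 7: φ(0) = 3 and φ(7) = 42·7 + 3 = 297 ≡ 3 (mod 98).
So φ(0) = φ(7) while 0 ≠ 7, therefore φ is not injective.
Since φ is not injective, we find the least positive k with φ(k) = φ(0): this means 42k ≡ 0 (mod 98), i.e. 98 ∣ 42k. Since gcd(42, 98) = 14, dividing through by 14 this holds exactly when 7 ∣ 3k, and as gcd(3, 7) = 1, exactly when 7 ∣ k.
The smallest positive such k is 7.

7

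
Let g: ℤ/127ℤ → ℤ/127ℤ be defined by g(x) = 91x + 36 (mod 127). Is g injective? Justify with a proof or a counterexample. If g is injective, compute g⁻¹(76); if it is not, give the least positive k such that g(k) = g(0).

Suppose g(a) = g(b) in ℤ/127ℤ. Then 91a + 36 ≡ 91b + 36 (mod 127), thus 91(a − b) ≡ 0 (mod 127).
Since gcd(91, 127) = 1, 91 is invertible modulo 127, thus a − b ≡ 0 (mod 127), i.e. a = b.
Therefore g is injective.
We now compute 91⁻¹ mod 127 explicitly. Euclid's algorithm: 127 = 1·91 + 36, 91 = 2·36 + 19, 36 = 1·19 + 17, 19 = 1·17 + 2, 17 = 8·2 + 1; back-substituting gives 1 = 67·91 − 48·127, so 91⁻¹ ≡ 67 (mod 127).
Since g is injective, we find g⁻¹(76): we need 91x ≡ 76 − 36 ≡ 40 (mod 127). Using 91⁻¹ = 67: x ≡ 67·40 = 2680 = 21·127 + 13, so x = 13.
Check: g(13) = 91·13 + 36 = 1219 = 9·127 + 76 ≡ 76 (mod 127).

13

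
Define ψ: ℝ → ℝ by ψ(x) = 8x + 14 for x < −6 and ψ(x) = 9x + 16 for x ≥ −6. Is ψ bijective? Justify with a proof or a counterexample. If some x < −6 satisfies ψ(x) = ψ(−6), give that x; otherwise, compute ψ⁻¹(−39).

Both pieces are strictly increasing (slopes 8 and 9), so each is injective on its own interval.
The left piece maps (−∞, −6) onto (−∞, −34); the right piece maps [−6, ∞) onto [−38, ∞).
These images overlap. In particular ψ(−6) = −38 (right piece), and solving 8x + 14 = −38 on the left piece gives x = −13/2 < −6.
So ψ(−13/2) = ψ(−6) with −13/2 ≠ −6, and ψ is not injective, hence not bijective. This x = −13/2 is the requested value below −6.

-13/2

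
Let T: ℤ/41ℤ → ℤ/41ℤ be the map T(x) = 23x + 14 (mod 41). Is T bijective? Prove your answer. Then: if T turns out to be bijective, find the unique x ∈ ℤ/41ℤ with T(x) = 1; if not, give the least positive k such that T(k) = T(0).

3

If T(s) = T(t), then 23s ≡ 23t (mod 41). Because gcd(23, 41) = 1, we may cancel 23 to get s ≡ t (mod 41).
We now compute 23⁻¹ mod 41 explicitly. Euclid's algorithm: 41 = 1·23 + 18, 23 = 1·18 + 5, 18 = 3·5 + 3, 5 = 1·3 + 2, 3 = 1·2 + 1; back-substituting gives 1 = 25·23 − 14·41, so 23⁻¹ ≡ 25 (mod 41).
Then y ↦ 25(y − 14) is a two-sided inverse to T, so every y ∈ ℤ/41ℤ has a preimage.
So T is bijective.
Since T is bijective, we find T⁻¹(1): we need 23x ≡ 1 − 14 ≡ 28 (mod 41). Using 23⁻¹ = 25: x ≡ 25·28 = 700 = 17·41 + 3, so x = 3.
Check: T(3) = 23·3 + 14 = 83 = 2·41 + 1 ≡ 1 (mod 41).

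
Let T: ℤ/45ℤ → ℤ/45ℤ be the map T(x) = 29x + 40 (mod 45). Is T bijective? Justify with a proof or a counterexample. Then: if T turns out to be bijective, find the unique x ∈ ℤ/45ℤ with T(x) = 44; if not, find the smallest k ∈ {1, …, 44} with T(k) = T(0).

11

Recall: T is injective when T(a) = T(b) forces a = b.
If T(a) = T(b), then 29a ≡ 29b (mod 45). Because gcd(29, 45) = 1, we may cancel 29 to get a ≡ b (mod 45).
We now compute 29⁻¹ mod 45 explicitly. Euclid's algorithm: 45 = 1·29 + 16, 29 = 1·16 + 13, 16 = 1·13 + 3, 13 = 4·3 + 1; back-substituting gives 1 = 14·29 − 9·45, so 29⁻¹ ≡ 14 (mod 45).
Then y ↦ 14(y − 40) is a two-sided inverse to T, so every y ∈ ℤ/45ℤ has a preimage.
Hence T is bijective.
Since T is bijective, we compute T⁻¹(44): solve 29x + 40 ≡ 44 (mod 45), i.e. 29x ≡ 4 (mod 45).
Multiplying by 29⁻¹ = 14 gives x ≡ 14·4 = 56 = 1·45 + 11 ≡ 11 (mod 45).
Check: T(11) = 29·11 + 40 = 359 = 7·45 + 44 ≡ 44 (mod 45).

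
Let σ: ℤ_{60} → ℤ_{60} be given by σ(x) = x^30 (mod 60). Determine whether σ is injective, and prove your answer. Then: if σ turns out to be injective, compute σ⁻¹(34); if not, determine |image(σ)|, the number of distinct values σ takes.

12

σ(2): Repeated squaring mod 60: 2^1 ≡ 2, 2^2 ≡ 2² = 4, 2^4 ≡ 4² = 16, 2^8 ≡ 16² = 256 ≡ 16, 2^16 ≡ 16² = 256 ≡ 16. Since 30 = 16 + 8 + 4 + 2, 2^30 ≡ 16·16·16·4: 16·16 = 256 ≡ 16, then 16·16 = 256 ≡ 16, then 16·4 = 64 ≡ 4. So 2^30 ≡ 4 (mod 60).
σ(8): Repeated squaring mod 60: 8^1 ≡ 8, 8^2 ≡ 8² = 64 ≡ 4, 8^4 ≡ 4² = 16, 8^8 ≡ 16² = 256 ≡ 16, 8^16 ≡ 16² = 256 ≡ 16. Since 30 = 16 + 8 + 4 + 2, 8^30 ≡ 16·16·16·4: 16·16 = 256 ≡ 16, then 16·16 = 256 ≡ 16, then 16·4 = 64 ≡ 4. So 8^30 ≡ 4 (mod 60).
So σ(2) = σ(8) = 4 while 2 ≠ 8, so σ is not injective.
Since σ is not injective, we determine |image(σ)|. Computing x^30 mod 60 for each x (by repeated squaring, reducing mod 60 at every step), the values σ(0), σ(1), …, σ(59) are: 0, 1, 4, 9, 16, 25, 36, 49, 4, 21, 40, 1, 24, 49, 16, 45, 16, 49, 24, 1, 40, 21, 4, 49, 36, 25, 16, 9, 4, 1, 0, 1, 4, 9, 16, 25, 36, 49, 4, 21, 40, 1, 24, 49, 16, 45, 16, 49, 24, 1, 40, 21, 4, 49, 36, 25, 16, 9, 4, 1.
The distinct values are {0, 1, 4, 9, 16, 21, 24, 25, 36, 40, 45, 49}; there are 12 of them.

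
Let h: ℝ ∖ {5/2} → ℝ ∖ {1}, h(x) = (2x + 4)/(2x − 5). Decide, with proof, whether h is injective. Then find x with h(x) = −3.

11/8

Suppose h(x_1) = h(x_2). Cross-multiplying: (2x_1 + 4)(2x_2 − 5) = (2x_2 + 4)(2x_1 − 5).
Expanding both sides and cancelling the symmetric terms leaves −18·(x_1 − x_2) = 0. Since −18 ≠ 0, x_1 = x_2. So h is injective.
Solving h(x) = −3: cross-multiplying gives 2x + 4 = −3(2x − 5), which rearranges to 8x = 11, so x = 11/8.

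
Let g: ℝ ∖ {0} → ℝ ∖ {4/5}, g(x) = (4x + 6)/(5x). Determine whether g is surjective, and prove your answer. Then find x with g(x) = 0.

For any y ≠ 4/5, solving y(5x) = 4x + 6 for x gives a well-defined x ≠ 0. So g is surjective.
Solving g(x) = 0: cross-multiplying gives 4x + 6 = 0(5x), which rearranges to 4x = −6, so x = −3/2.

-3/2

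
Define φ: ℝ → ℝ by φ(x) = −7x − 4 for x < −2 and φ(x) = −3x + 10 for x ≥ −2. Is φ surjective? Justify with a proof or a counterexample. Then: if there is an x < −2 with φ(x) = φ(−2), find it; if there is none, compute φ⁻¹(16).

Both pieces are strictly decreasing (slopes −7 and −3), so each is injective on its own interval.
The left piece maps (−∞, −2) onto (10, ∞); the right piece maps [−2, ∞) onto (−∞, 16].
The union (10, ∞) ∪ (−∞, 16] covers ℝ, so φ is surjective.
For the follow-up: the images overlap, so an x < −2 with φ(x) = φ(−2) exists. φ(−2) = 16; solving −7x − 4 = 16 for x < −2 gives x = (16 + 4)/(−7) = −20/7.

-20/7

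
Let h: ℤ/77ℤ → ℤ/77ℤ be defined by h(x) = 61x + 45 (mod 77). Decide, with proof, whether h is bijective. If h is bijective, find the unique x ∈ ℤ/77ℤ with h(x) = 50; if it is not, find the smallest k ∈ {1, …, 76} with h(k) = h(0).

43

Suppose h(u) = h(v) in ℤ/77ℤ. Then 61u + 45 ≡ 61v + 45 (mod 77), thus 61(u − v) ≡ 0 (mod 77).
Since gcd(61, 77) = 1, 61 is invertible modulo 77, hence u − v ≡ 0 (mod 77), i.e. u = v.
We now compute 61⁻¹ mod 77 explicitly. Euclid's algorithm: 77 = 1·61 + 16, 61 = 3·16 + 13, 16 = 1·13 + 3, 13 = 4·3 + 1; back-substituting gives 1 = 24·61 − 19·77, so 61⁻¹ ≡ 24 (mod 77).
Then y ↦ 24(y − 45) is a two-sided inverse to h, so every y ∈ ℤ/77ℤ has a preimage.
Thus h is bijective.
Since h is bijective, we compute h⁻¹(50): solve 61x + 45 ≡ 50 (mod 77), i.e. 61x ≡ 5 (mod 77).
Multiplying by 61⁻¹ = 24 gives x ≡ 24·5 = 120 = 1·77 + 43 ≡ 43 (mod 77).
Check: h(43) = 61·43 + 45 = 2668 = 34·77 + 50 ≡ 50 (mod 77).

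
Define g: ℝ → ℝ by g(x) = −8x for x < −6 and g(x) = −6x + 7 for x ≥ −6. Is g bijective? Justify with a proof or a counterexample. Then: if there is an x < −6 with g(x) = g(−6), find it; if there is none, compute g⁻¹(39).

-16/3

Both pieces are strictly decreasing (slopes −8 and −6), so each is injective on its own interval.
The left piece maps (−∞, −6) onto (48, ∞); the right piece maps [−6, ∞) onto (−∞, 43].
The images leave a gap (48 has no preimage), so g is not surjective, hence not bijective.
Because the two images are disjoint, no x < −6 has g(x) = g(−6), so we compute g⁻¹(39): 39 lies in (−∞, 43], so solve −6x + 7 = 39: x = (39 − 7)/(−6) = −16/3.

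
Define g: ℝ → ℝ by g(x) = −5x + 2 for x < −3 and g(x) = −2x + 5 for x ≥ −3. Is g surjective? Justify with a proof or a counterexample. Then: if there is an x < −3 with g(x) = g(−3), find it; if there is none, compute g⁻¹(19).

Both pieces are strictly decreasing (slopes −5 and −2), so each is injective on its own interval.
The left piece maps (−∞, −3) onto (17, ∞); the right piece maps [−3, ∞) onto (−∞, 11].
The union (17, ∞) ∪ (−∞, 11] omits the interval between 17 and 11; in particular 17 has no preimage. So g is not surjective.
Because the two images are disjoint, no x < −3 has g(x) = g(−3), so we compute g⁻¹(19): 19 lies in (17, ∞), so solve −5x + 2 = 19: x = (19 − 2)/(−5) = −17/5.

-17/5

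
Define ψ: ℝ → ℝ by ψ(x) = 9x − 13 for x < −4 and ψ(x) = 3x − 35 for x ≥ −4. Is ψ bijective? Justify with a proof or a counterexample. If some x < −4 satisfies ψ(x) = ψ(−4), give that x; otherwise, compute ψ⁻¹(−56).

-43/9

Both pieces are strictly increasing (slopes 9 and 3), so each is injective on its own interval.
The left piece maps (−∞, −4) onto (−∞, −49); the right piece maps [−4, ∞) onto [−47, ∞).
The images leave a gap (−49 has no preimage), so ψ is not surjective, hence not bijective.
Because the two images are disjoint, no x < −4 has ψ(x) = ψ(−4), so we compute ψ⁻¹(−56): −56 lies in (−∞, −49), so solve 9x − 13 = −56: x = (−56 + 13)/9 = −43/9.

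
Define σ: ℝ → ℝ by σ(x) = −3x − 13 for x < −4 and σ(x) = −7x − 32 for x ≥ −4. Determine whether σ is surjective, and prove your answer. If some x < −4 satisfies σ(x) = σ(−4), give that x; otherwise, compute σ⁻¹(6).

-19/3

Both pieces are strictly decreasing (slopes −3 and −7), so each is injective on its own interval.
The left piece maps (−∞, −4) onto (−1, ∞); the right piece maps [−4, ∞) onto (−∞, −4].
The union (−1, ∞) ∪ (−∞, −4] omits the interval between −1 and −4; in particular −1 has no preimage. So σ is not surjective.
Because the two images are disjoint, no x < −4 has σ(x) = σ(−4), so we compute σ⁻¹(6): 6 lies in (−1, ∞), so solve −3x − 13 = 6: x = (6 + 13)/(−3) = −19/3.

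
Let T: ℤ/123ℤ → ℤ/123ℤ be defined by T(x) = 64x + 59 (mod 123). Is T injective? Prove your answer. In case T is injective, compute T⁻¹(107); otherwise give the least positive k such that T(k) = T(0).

If T(u) = T(v), then 64u ≡ 64v (mod 123). Because gcd(64, 123) = 1, we may cancel 64 to get u ≡ v (mod 123).
Therefore T is injective.
We now compute 64⁻¹ mod 123 explicitly. Euclid's algorithm: 123 = 1·64 + 59, 64 = 1·59 + 5, 59 = 11·5 + 4, 5 = 1·4 + 1; back-substituting gives 1 = 25·64 − 13·123, so 64⁻¹ ≡ 25 (mod 123).
Since T is injective, we find T⁻¹(107): we need 64x ≡ 107 − 59 ≡ 48 (mod 123). Using 64⁻¹ = 25: x ≡ 25·48 = 1200 = 9·123 + 93, so x = 93.
Check: T(93) = 64·93 + 59 = 6011 = 48·123 + 107 ≡ 107 (mod 123).

93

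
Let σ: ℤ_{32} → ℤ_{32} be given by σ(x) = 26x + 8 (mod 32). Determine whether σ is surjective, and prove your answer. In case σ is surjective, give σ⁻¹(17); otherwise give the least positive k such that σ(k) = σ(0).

16

Since gcd(26, 32) = 2, we have 26x ≡ 0 (mod 2) for all x, so σ(x) ≡ 0 (mod 2).
But 1 ≢ 0 (mod 2), so 1 ∈ ℤ_{32} has no preimage. Thus σ is not surjective.
Since σ is not surjective, we find the least positive k with σ(k) = σ(0): this means 26k ≡ 0 (mod 32), i.e. 32 ∣ 26k. Since gcd(26, 32) = 2, dividing through by 2 this holds exactly when 16 ∣ 13k, and as gcd(13, 16) = 1, exactly when 16 ∣ k.
The smallest positive such k is 16.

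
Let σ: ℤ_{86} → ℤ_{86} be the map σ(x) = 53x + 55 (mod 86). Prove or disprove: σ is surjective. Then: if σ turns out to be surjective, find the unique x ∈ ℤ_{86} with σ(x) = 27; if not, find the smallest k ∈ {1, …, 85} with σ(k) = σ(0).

Since gcd(53, 86) = 1, 53 is invertible modulo 86. Euclid's algorithm: 86 = 1·53 + 33, 53 = 1·33 + 20, 33 = 1·20 + 13, 20 = 1·13 + 7, 13 = 1·7 + 6, 7 = 1·6 + 1; back-substituting gives 1 = 13·53 − 8·86, so 53⁻¹ ≡ 13 (mod 86).
Then y ↦ 13(y − 55) is a two-sided inverse to σ, so every y ∈ ℤ_{86} has a preimage.
Thus σ is surjective.
Since σ is surjective, we compute σ⁻¹(27): solve 53x + 55 ≡ 27 (mod 86), i.e. 53x ≡ 58 (mod 86).
Multiplying by 53⁻¹ = 13 gives x ≡ 13·58 = 754 = 8·86 + 66 ≡ 66 (mod 86).
Check: σ(66) = 53·66 + 55 = 3553 = 41·86 + 27 ≡ 27 (mod 86).

66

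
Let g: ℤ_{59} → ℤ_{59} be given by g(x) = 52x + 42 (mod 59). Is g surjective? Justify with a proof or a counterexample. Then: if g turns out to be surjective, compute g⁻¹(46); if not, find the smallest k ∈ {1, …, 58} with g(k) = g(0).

By definition, surjectivity means every element of the codomain has a preimage under g.
Since gcd(52, 59) = 1, 52 is invertible modulo 59. Euclid's algorithm: 59 = 1·52 + 7, 52 = 7·7 + 3, 7 = 2·3 + 1; back-substituting gives 1 = 42·52 − 37·59, so 52⁻¹ ≡ 42 (mod 59).
Then y ↦ 42(y − 42) is a two-sided inverse to g, so every y ∈ ℤ_{59} has a preimage.
Hence g is surjective.
Since g is surjective, we find g⁻¹(46): we need 52x ≡ 46 − 42 ≡ 4 (mod 59). Using 52⁻¹ = 42: x ≡ 42·4 = 168 = 2·59 + 50, so x = 50.
Check: g(50) = 52·50 + 42 = 2642 = 44·59 + 46 ≡ 46 (mod 59).

50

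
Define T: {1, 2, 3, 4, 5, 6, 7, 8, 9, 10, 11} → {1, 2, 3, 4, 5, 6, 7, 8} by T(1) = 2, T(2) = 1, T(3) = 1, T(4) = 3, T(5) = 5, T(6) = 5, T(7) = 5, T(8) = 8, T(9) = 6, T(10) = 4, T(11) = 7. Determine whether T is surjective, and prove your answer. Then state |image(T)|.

8

Every element of the codomain has a preimage: 1 = T(2), 2 = T(1), 3 = T(4), 4 = T(10), 5 = T(5), 6 = T(9), 7 = T(11), 8 = T(8).
Thus T is surjective.
The image of T is {1, 2, 3, 4, 5, 6, 7, 8}, which has 8 elements.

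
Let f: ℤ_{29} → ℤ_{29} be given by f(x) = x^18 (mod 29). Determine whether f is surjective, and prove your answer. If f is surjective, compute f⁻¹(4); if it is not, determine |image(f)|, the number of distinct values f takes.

f(14): Repeated squaring mod 29: 14^1 ≡ 14, 14^2 ≡ 14² = 196 ≡ 22, 14^4 ≡ 22² = 484 ≡ 20, 14^8 ≡ 20² = 400 ≡ 23, 14^16 ≡ 23² = 529 ≡ 7. Since 18 = 16 + 2, 14^18 ≡ 7·22: 7·22 = 154 ≡ 9. So 14^18 ≡ 9 (mod 29).
f(15): Repeated squaring mod 29: 15^1 ≡ 15, 15^2 ≡ 15² = 225 ≡ 22, 15^4 ≡ 22² = 484 ≡ 20, 15^8 ≡ 20² = 400 ≡ 23, 15^16 ≡ 23² = 529 ≡ 7. Since 18 = 16 + 2, 15^18 ≡ 7·22: 7·22 = 154 ≡ 9. So 15^18 ≡ 9 (mod 29).
So f(14) = f(15) = 9 while 14 ≠ 15, hence f is not injective.
A non-injective map from the 29-element set ℤ_{29} to itself takes at most 28 distinct values, so it cannot be surjective. Therefore f is not surjective.
Since f is not surjective, we determine |image(f)|. Computing x^18 mod 29 for each x (by repeated squaring, reducing mod 29 at every step), the values f(0), f(1), …, f(28) are: 0, 1, 13, 6, 24, 16, 20, 23, 22, 7, 5, 4, 28, 25, 9, 9, 25, 28, 4, 5, 7, 22, 23, 20, 16, 24, 6, 13, 1.
The distinct values are {0, 1, 4, 5, 6, 7, 9, 13, 16, 20, 22, 23, 24, 25, 28}; there are 15 of them.

15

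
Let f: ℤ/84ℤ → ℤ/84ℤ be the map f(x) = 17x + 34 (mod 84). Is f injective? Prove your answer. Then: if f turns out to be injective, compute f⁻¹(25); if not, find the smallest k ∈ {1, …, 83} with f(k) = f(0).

If f(a) = f(b), then 17a ≡ 17b (mod 84). Because gcd(17, 84) = 1, we may cancel 17 to get a ≡ b (mod 84).
Therefore f is injective.
We now compute 17⁻¹ mod 84 explicitly. Euclid's algorithm: 84 = 4·17 + 16, 17 = 1·16 + 1; back-substituting gives 1 = 5·17 − 1·84, so 17⁻¹ ≡ 5 (mod 84).
Since f is injective, we find f⁻¹(25): we need 17x ≡ 25 − 34 ≡ 75 (mod 84). Using 17⁻¹ = 5: x ≡ 5·75 = 375 = 4·84 + 39, so x = 39.
Check: f(39) = 17·39 + 34 = 697 = 8·84 + 25 ≡ 25 (mod 84).

39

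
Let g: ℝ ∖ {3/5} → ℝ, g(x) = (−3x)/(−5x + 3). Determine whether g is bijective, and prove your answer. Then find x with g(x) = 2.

6/7

If g(x) = 3/5, cross-multiplying gives −5(−3x) = −3(−5x + 3), which simplifies to 0 = −9 — false.  So 3/5 has no preimage and g is not surjective.
Therefore g is not bijective.
Solving g(x) = 2: cross-multiplying gives −3x = 2(−5x + 3), which rearranges to 7x = 6, so x = 6/7.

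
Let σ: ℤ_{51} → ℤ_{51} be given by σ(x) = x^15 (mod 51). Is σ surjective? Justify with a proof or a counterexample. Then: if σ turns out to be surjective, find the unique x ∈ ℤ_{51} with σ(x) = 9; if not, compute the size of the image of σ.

Computing x^15 mod 51 for each x (by repeated squaring, reducing mod 51 at every step), the values σ(0), σ(1), …, σ(50) are: 0, 1, 26, 6, 13, 41, 3, 22, 32, 36, 46, 14, 27, 4, 11, 42, 16, 17, 18, 43, 23, 30, 7, 20, 39, 49, 2, 12, 31, 44, 21, 28, 8, 33, 34, 35, 9, 40, 47, 24, 37, 5, 15, 19, 29, 48, 10, 38, 45, 25, 50.
Every element of ℤ_{51} appears exactly once in this list, so σ is a bijection, and in particular surjective.
Since σ is surjective, we read off the preimage of 9 from the same table: σ(36) = 9, so σ⁻¹(9) = 36.

36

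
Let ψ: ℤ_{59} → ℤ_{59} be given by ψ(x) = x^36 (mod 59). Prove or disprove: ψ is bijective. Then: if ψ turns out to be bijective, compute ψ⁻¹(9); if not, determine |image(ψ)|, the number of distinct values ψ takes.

30

ψ(29): Repeated squaring mod 59: 29^1 ≡ 29, 29^2 ≡ 29² = 841 ≡ 15, 29^4 ≡ 15² = 225 ≡ 48, 29^8 ≡ 48² = 2304 ≡ 3, 29^16 ≡ 3² = 9, 29^32 ≡ 9² = 81 ≡ 22. Since 36 = 32 + 4, 29^36 ≡ 22·48: 22·48 = 1056 ≡ 53. So 29^36 ≡ 53 (mod 59).
ψ(30): Repeated squaring mod 59: 30^1 ≡ 30, 30^2 ≡ 30² = 900 ≡ 15, 30^4 ≡ 15² = 225 ≡ 48, 30^8 ≡ 48² = 2304 ≡ 3, 30^16 ≡ 3² = 9, 30^32 ≡ 9² = 81 ≡ 22. Since 36 = 32 + 4, 30^36 ≡ 22·48: 22·48 = 1056 ≡ 53. So 30^36 ≡ 53 (mod 59).
So ψ(29) = ψ(30) = 53 while 29 ≠ 30, thus ψ is not injective, hence not bijective.
Since ψ is not bijective, we determine |image(ψ)|. Computing x^36 mod 59 for each x (by repeated squaring, reducing mod 59 at every step), the values ψ(0), ψ(1), …, ψ(58) are: 0, 1, 49, 4, 41, 9, 19, 21, 3, 16, 28, 57, 46, 48, 26, 36, 29, 45, 17, 27, 15, 25, 20, 7, 12, 22, 51, 5, 35, 53, 53, 35, 5, 51, 22, 12, 7, 20, 25, 15, 27, 17, 45, 29, 36, 26, 48, 46, 57, 28, 16, 3, 21, 19, 9, 41, 4, 49, 1.
The distinct values are {0, 1, 3, 4, 5, 7, 9, 12, 15, 16, 17, 19, 20, 21, 22, 25, 26, 27, 28, 29, 35, 36, 41, 45, 46, 48, 49, 51, 53, 57}; there are 30 of them.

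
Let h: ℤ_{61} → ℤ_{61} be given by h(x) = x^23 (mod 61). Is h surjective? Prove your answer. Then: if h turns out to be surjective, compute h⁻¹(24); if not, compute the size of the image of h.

8

Since 61 is prime, the nonzero elements of ℤ_{61} form a cyclic group of order 60.
As gcd(23, 60) = 1, raising to the 23rd power is a bijection on this group: if s^23 ≡ t^23 then (st^{−1})^23 = 1, and the only element of order dividing gcd(23, 60) = 1 is 1, so s = t.
With h(0) = 0 this makes h injective on all of ℤ_{61}, hence bijective (finite equal-size domain and codomain). In particular h is surjective.
Since h is surjective, we find the preimage of 24. The inverse of x ↦ x^23 on (ℤ_{61})^× is x ↦ x^47, because 23·47 = 1081 = 18·60 + 1 ≡ 1 (mod 60) and x^{60} = 1 for x ≠ 0 (Fermat). So h⁻¹(24) = 24^47 mod 61.
Repeated squaring mod 61: 24^1 ≡ 24, 24^2 ≡ 24² = 576 ≡ 27, 24^4 ≡ 27² = 729 ≡ 58, 24^8 ≡ 58² = 3364 ≡ 9, 24^16 ≡ 9² = 81 ≡ 20, 24^32 ≡ 20² = 400 ≡ 34. Since 47 = 32 + 8 + 4 + 2 + 1, 24^47 ≡ 34·9·58·27·24: 34·9 = 306 ≡ 1, then 1·58 = 58, then 58·27 = 1566 ≡ 41, then 41·24 = 984 ≡ 8. So 24^47 ≡ 8 (mod 61).
Hence h⁻¹(24) = 8.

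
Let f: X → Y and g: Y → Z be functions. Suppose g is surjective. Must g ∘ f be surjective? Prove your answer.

No. Take X = {1}, Y = Z = {1, 2, 3, 4, 5, 6}, f(1) = 1, and g = identity (surjective).
Then (g ∘ f)(1) = 1, and 6 ∈ Z has no preimage under g ∘ f, so g ∘ f is not surjective.

not surjective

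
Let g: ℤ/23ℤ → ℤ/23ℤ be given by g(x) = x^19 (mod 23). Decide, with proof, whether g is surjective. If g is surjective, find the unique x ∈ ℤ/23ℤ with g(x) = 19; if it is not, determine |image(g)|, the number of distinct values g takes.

Since 23 is prime, the nonzero elements of ℤ/23ℤ form a cyclic group of order 22.
As gcd(19, 22) = 1, raising to the 19th power is a bijection on this group: if u^19 ≡ v^19 then (uv^{−1})^19 = 1, and the only element of order dividing gcd(19, 22) = 1 is 1, so u = v.
With g(0) = 0 this makes g injective on all of ℤ/23ℤ, hence bijective (finite equal-size domain and codomain). In particular g is surjective.
Since g is surjective, we find the preimage of 19. The inverse of x ↦ x^19 on (ℤ/23ℤ)^× is x ↦ x^7, because 19·7 = 133 = 6·22 + 1 ≡ 1 (mod 22) and x^{22} = 1 for x ≠ 0 (Fermat). So g⁻¹(19) = 19^7 mod 23.
Repeated squaring mod 23: 19^1 ≡ 19, 19^2 ≡ 19² = 361 ≡ 16, 19^4 ≡ 16² = 256 ≡ 3. Since 7 = 4 + 2 + 1, 19^7 ≡ 3·16·19: 3·16 = 48 ≡ 2, then 2·19 = 38 ≡ 15. So 19^7 ≡ 15 (mod 23).
Hence g⁻¹(19) = 15.

15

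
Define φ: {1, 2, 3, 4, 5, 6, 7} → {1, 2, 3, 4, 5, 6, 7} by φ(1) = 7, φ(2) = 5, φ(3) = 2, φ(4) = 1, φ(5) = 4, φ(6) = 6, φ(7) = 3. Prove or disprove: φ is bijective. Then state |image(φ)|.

The values 7, 5, 2, 1, 4, 6, 3 are a permutation of {1, 2, 3, 4, 5, 6, 7}: each element appears exactly once.
So φ is injective and surjective, hence bijective.
The image of φ is {1, 2, 3, 4, 5, 6, 7}, which has 7 elements.

7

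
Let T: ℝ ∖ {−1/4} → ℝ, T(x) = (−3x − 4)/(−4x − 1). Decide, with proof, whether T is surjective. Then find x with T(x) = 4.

If T(x) = 3/4, cross-multiplying gives −4(−3x − 4) = −3(−4x − 1), which simplifies to 16 = 3 — false.  So 3/4 has no preimage and T is not surjective.
Solving T(x) = 4: cross-multiplying gives −3x − 4 = 4(−4x − 1), which rearranges to 13x = 0, so x = 0.

0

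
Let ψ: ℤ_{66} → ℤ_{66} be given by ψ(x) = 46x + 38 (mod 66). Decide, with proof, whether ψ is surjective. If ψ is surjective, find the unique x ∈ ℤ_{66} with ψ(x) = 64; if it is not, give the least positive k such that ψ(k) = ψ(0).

33

Since gcd(46, 66) = 2, we have 46x ≡ 0 (mod 2) for all x, so ψ(x) ≡ 0 (mod 2).
But 1 ≢ 0 (mod 2), so 1 ∈ ℤ_{66} has no preimage. Thus ψ is not surjective.
Since ψ is not surjective, we find the least positive k with ψ(k) = ψ(0): this means 46k ≡ 0 (mod 66), i.e. 66 ∣ 46k. Since gcd(46, 66) = 2, dividing through by 2 this holds exactly when 33 ∣ 23k, and as gcd(23, 33) = 1, exactly when 33 ∣ k.
The smallest positive such k is 33.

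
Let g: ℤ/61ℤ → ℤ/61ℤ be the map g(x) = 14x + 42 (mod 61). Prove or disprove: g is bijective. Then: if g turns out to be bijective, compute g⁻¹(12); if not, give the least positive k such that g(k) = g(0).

By definition, g is injective when g(a) = g(b) forces a = b.
Suppose g(a) = g(b) in ℤ/61ℤ. Then 14a + 42 ≡ 14b + 42 (mod 61), thus 14(a − b) ≡ 0 (mod 61).
Since gcd(14, 61) = 1, 14 is invertible modulo 61, so a − b ≡ 0 (mod 61), i.e. a = b.
We now compute 14⁻¹ mod 61 explicitly. Euclid's algorithm: 61 = 4·14 + 5, 14 = 2·5 + 4, 5 = 1·4 + 1; back-substituting gives 1 = 48·14 − 11·61, so 14⁻¹ ≡ 48 (mod 61).
Then y ↦ 48(y − 42) is a two-sided inverse to g, so every y ∈ ℤ/61ℤ has a preimage.
Thus g is bijective.
Since g is bijective, we find g⁻¹(12): we need 14x ≡ 12 − 42 ≡ 31 (mod 61). Using 14⁻¹ = 48: x ≡ 48·31 = 1488 = 24·61 + 24, so x = 24.
Check: g(24) = 14·24 + 42 = 378 = 6·61 + 12 ≡ 12 (mod 61).

24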